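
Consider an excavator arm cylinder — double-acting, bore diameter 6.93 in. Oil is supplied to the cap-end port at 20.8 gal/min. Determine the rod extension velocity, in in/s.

v ≈ 2.12 in/s

Cap-side area A_cap = π/4 × (6.93 in)² = 37.72 in^2
v = Q / A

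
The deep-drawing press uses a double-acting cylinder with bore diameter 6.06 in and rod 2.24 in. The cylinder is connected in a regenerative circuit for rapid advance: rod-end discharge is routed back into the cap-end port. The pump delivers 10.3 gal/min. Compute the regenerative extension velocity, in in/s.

In regeneration the rod-end outflow joins the pump flow into the cap end, so the net volume the pump must supply per unit advance equals the rod cross-section area.
Rod cross-section A_rod = π/4 × (2.24 in)² = 3.941 in^2
v = Q_pump / A_rod

v ≈ 10.1 in/s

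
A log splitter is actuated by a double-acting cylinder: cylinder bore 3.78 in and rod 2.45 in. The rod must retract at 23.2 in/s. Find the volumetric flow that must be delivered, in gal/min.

Q ≈ 39.2 gal/min

Rod-side annular area A_ann = π/4 × (3.78² − 2.45²) = 6.508 in^2
Q = A × v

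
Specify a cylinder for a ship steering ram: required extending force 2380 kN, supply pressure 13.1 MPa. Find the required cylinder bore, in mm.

Extension force acts on the full piston face: F = P × (π/4)D².
D = √(4F / (πP)) = √(4 × 2380 kN / (π × 13.1 MPa))

D ≈ 481 mm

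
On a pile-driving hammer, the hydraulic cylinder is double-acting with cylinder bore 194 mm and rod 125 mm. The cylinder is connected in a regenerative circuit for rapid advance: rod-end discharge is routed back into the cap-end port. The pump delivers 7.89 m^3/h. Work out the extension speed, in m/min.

In regeneration the rod-end outflow joins the pump flow into the cap end, so the net volume the pump must supply per unit advance equals the rod cross-section area.
Rod cross-section A_rod = π/4 × (125 mm)² = 12270 mm^2
v = Q_pump / A_rod

v ≈ 10.7 m/min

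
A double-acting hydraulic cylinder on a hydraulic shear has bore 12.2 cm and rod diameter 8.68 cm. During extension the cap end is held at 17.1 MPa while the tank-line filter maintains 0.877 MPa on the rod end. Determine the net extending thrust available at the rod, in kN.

Cap-side area A_cap = π/4 × (12.2 cm)² = 116.9 cm^2
Rod-side annular area A_ann = π/4 × (12.2² − 8.68²) = 57.72 cm^2
Net thrust = P_cap·A_cap − P_rod·A_ann = 199.9 kN − 5.062 kN

F ≈ 195 kN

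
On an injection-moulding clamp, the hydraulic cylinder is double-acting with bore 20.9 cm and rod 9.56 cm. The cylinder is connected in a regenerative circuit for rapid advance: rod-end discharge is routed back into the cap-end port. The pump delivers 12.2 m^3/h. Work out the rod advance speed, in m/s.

v ≈ 0.472 m/s

In regeneration the rod-end outflow joins the pump flow into the cap end, so the net volume the pump must supply per unit advance equals the rod cross-section area.
Rod cross-section A_rod = π/4 × (9.56 cm)² = 71.78 cm^2
v = Q_pump / A_rod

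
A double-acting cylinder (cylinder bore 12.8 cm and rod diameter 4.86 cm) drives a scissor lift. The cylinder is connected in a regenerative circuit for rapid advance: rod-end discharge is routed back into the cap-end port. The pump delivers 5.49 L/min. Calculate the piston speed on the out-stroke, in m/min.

v ≈ 2.96 m/min

In regeneration the rod-end outflow joins the pump flow into the cap end, so the net volume the pump must supply per unit advance equals the rod cross-section area.
Rod cross-section A_rod = π/4 × (4.86 cm)² = 18.55 cm^2
v = Q_pump / A_rod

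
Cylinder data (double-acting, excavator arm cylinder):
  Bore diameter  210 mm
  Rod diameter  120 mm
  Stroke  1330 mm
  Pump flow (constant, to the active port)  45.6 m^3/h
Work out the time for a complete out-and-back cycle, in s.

t ≈ 6.09 s

Cap-side area A_cap = π/4 × (210 mm)² = 34640 mm^2
Rod-side annular area A_ann = π/4 × (210² − 120²) = 23330 mm^2
t_ext = A_cap·L/Q = 3.637 s
t_ret = A_ann·L/Q = 2.449 s
t_cycle = t_ext + t_ret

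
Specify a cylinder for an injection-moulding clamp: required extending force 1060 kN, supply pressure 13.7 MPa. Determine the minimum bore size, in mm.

D ≈ 314 mm

Extension force acts on the full piston face: F = P × (π/4)D².
D = √(4F / (πP)) = √(4 × 1060 kN / (π × 13.7 MPa))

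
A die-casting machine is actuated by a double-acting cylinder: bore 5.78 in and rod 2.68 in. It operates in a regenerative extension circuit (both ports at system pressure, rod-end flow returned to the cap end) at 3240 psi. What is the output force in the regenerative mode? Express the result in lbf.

With equal pressure on both faces, forces on the annular region cancel; the net push is pressure × rod cross-section.
Rod cross-section A_rod = π/4 × (2.68 in)² = 5.641 in^2
F = P × A_rod

F ≈ 18300 lbf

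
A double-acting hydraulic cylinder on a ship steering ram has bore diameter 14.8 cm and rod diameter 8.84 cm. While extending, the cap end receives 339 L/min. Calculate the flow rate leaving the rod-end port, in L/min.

Q_out ≈ 218 L/min

Cap-side area A_cap = π/4 × (14.8 cm)² = 172.0 cm^2
Rod-side annular area A_ann = π/4 × (14.8² − 8.84²) = 110.7 cm^2
Piston speed v = Q_in/A_cap; rod-end outflow Q_out = v × A_ann = Q_in × A_ann/A_cap.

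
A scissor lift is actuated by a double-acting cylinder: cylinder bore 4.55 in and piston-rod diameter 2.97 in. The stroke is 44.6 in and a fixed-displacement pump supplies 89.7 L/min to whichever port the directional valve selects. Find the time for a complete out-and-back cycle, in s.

Cap-side area A_cap = π/4 × (4.55 in)² = 16.26 in^2
Rod-side annular area A_ann = π/4 × (4.55² − 2.97²) = 9.332 in^2
t_ext = A_cap·L/Q = 7.949 s
t_ret = A_ann·L/Q = 4.562 s
t_cycle = t_ext + t_ret

t ≈ 12.5 s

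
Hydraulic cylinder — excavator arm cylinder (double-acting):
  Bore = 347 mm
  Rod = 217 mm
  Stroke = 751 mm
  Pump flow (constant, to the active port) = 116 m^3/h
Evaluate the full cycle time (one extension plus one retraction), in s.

Cap-side area A_cap = π/4 × (347 mm)² = 94570 mm^2
Rod-side annular area A_ann = π/4 × (347² − 217²) = 57590 mm^2
t_ext = A_cap·L/Q = 2.204 s
t_ret = A_ann·L/Q = 1.342 s
t_cycle = t_ext + t_ret

t ≈ 3.55 s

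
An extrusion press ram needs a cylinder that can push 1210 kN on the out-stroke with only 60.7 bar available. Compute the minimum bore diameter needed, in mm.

D ≈ 504 mm

Extension force acts on the full piston face: F = P × (π/4)D².
D = √(4F / (πP)) = √(4 × 1210 kN / (π × 60.7 bar))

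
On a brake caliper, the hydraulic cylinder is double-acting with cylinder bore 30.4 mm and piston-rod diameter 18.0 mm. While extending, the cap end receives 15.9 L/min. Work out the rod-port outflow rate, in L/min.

Q_out ≈ 10.3 L/min

Cap-side area A_cap = π/4 × (30.4 mm)² = 725.8 mm^2
Rod-side annular area A_ann = π/4 × (30.4² − 18.0²) = 471.4 mm^2
Piston speed v = Q_in/A_cap; rod-end outflow Q_out = v × A_ann = Q_in × A_ann/A_cap.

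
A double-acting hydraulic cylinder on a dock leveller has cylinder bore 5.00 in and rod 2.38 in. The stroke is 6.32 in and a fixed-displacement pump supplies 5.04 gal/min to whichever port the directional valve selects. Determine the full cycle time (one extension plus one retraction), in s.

t ≈ 11.3 s

Cap-side area A_cap = π/4 × (5.00 in)² = 19.63 in^2
Rod-side annular area A_ann = π/4 × (5.00² − 2.38²) = 15.19 in^2
t_ext = A_cap·L/Q = 6.395 s
t_ret = A_ann·L/Q = 4.946 s
t_cycle = t_ext + t_ret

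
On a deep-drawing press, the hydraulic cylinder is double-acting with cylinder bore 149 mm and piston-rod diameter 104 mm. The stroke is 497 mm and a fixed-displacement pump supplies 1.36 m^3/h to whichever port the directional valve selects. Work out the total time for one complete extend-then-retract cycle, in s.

t ≈ 34.7 s

Cap-side area A_cap = π/4 × (149 mm)² = 17440 mm^2
Rod-side annular area A_ann = π/4 × (149² − 104²) = 8942 mm^2
t_ext = A_cap·L/Q = 22.94 s
t_ret = A_ann·L/Q = 11.76 s
t_cycle = t_ext + t_ret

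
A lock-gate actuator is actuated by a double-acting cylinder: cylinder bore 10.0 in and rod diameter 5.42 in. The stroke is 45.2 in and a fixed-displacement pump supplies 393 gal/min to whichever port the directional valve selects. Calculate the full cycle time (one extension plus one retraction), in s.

t ≈ 4.00 s

Cap-side area A_cap = π/4 × (10.0 in)² = 78.54 in^2
Rod-side annular area A_ann = π/4 × (10.0² − 5.42²) = 55.47 in^2
t_ext = A_cap·L/Q = 2.346 s
t_ret = A_ann·L/Q = 1.657 s
t_cycle = t_ext + t_ret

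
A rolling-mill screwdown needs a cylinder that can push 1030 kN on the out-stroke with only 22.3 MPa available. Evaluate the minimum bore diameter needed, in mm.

D ≈ 243 mm

Extension force acts on the full piston face: F = P × (π/4)D².
D = √(4F / (πP)) = √(4 × 1030 kN / (π × 22.3 MPa))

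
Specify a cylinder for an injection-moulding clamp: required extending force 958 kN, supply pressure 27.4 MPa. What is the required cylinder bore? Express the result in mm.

D ≈ 211 mm

Extension force acts on the full piston face: F = P × (π/4)D².
D = √(4F / (πP)) = √(4 × 958 kN / (π × 27.4 MPa))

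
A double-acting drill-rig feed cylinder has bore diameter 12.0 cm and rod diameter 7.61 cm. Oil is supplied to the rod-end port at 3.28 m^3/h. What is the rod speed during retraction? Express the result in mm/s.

v ≈ 135 mm/s

Rod-side annular area A_ann = π/4 × (12.0² − 7.61²) = 67.61 cm^2
Flow into the rod-end port fills the annular volume.
v = Q / A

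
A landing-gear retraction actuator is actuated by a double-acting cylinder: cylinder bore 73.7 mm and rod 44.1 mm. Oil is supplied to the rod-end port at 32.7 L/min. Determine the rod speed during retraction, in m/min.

v ≈ 11.9 m/min

Rod-side annular area A_ann = π/4 × (73.7² − 44.1²) = 2739 mm^2
Flow into the rod-end port fills the annular volume.
v = Q / A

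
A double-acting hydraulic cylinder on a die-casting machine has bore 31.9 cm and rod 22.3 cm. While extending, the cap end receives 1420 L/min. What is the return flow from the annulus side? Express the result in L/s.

Cap-side area A_cap = π/4 × (31.9 cm)² = 799.2 cm^2
Rod-side annular area A_ann = π/4 × (31.9² − 22.3²) = 408.7 cm^2
Piston speed v = Q_in/A_cap; rod-end outflow Q_out = v × A_ann = Q_in × A_ann/A_cap.

Q_out ≈ 12.1 L/s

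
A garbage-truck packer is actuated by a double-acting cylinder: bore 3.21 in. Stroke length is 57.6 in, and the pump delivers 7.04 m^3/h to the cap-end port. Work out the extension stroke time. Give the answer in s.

t ≈ 3.91 s

Cap-side area A_cap = π/4 × (3.21 in)² = 8.093 in^2
Swept volume V = A × L; t = V / Q = A·L / Q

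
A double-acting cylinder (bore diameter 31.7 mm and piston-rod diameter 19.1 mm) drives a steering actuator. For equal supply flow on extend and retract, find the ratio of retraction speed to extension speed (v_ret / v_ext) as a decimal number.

Cap-side area A_cap = π/4 × (31.7 mm)² = 789.2 mm^2
Rod-side annular area A_ann = π/4 × (31.7² − 19.1²) = 502.7 mm^2
For equal Q, v ∝ 1/A, so v_ret/v_ext = A_cap/A_ann.

v_ret/v_ext ≈ 1.57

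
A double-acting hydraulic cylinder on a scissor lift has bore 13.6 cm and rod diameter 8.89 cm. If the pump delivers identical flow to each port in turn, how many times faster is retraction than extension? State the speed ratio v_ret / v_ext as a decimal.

Cap-side area A_cap = π/4 × (13.6 cm)² = 145.3 cm^2
Rod-side annular area A_ann = π/4 × (13.6² − 8.89²) = 83.20 cm^2
For equal Q, v ∝ 1/A, so v_ret/v_ext = A_cap/A_ann.

v_ret/v_ext ≈ 1.75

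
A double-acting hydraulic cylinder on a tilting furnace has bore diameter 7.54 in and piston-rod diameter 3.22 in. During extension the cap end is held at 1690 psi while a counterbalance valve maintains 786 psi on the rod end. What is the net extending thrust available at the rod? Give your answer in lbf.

F ≈ 46800 lbf

Cap-side area A_cap = π/4 × (7.54 in)² = 44.65 in^2
Rod-side annular area A_ann = π/4 × (7.54² − 3.22²) = 36.51 in^2
Net thrust = P_cap·A_cap − P_rod·A_ann = 75460 lbf − 28700 lbf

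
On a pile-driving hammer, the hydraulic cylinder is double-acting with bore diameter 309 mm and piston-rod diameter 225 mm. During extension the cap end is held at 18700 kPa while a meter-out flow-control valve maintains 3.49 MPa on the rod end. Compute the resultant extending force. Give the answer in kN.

F ≈ 1280 kN

Cap-side area A_cap = π/4 × (309 mm)² = 74990 mm^2
Rod-side annular area A_ann = π/4 × (309² − 225²) = 35230 mm^2
Net thrust = P_cap·A_cap − P_rod·A_ann = 1402 kN − 123.0 kN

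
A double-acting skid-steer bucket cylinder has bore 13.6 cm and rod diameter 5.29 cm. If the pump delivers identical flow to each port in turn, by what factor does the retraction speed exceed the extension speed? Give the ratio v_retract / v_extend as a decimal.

v_ret/v_ext ≈ 1.18

Cap-side area A_cap = π/4 × (13.6 cm)² = 145.3 cm^2
Rod-side annular area A_ann = π/4 × (13.6² − 5.29²) = 123.3 cm^2
For equal Q, v ∝ 1/A, so v_ret/v_ext = A_cap/A_ann.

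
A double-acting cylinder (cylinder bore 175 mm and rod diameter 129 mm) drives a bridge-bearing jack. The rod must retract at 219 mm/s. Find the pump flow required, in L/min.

Q ≈ 144 L/min

Rod-side annular area A_ann = π/4 × (175² − 129²) = 10980 mm^2
Q = A × v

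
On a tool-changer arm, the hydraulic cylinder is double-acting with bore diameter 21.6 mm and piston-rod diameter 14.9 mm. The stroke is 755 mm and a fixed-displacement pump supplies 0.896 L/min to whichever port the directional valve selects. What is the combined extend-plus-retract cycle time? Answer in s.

t ≈ 28.2 s

Cap-side area A_cap = π/4 × (21.6 mm)² = 366.4 mm^2
Rod-side annular area A_ann = π/4 × (21.6² − 14.9²) = 192.1 mm^2
t_ext = A_cap·L/Q = 18.53 s
t_ret = A_ann·L/Q = 9.711 s
t_cycle = t_ext + t_ret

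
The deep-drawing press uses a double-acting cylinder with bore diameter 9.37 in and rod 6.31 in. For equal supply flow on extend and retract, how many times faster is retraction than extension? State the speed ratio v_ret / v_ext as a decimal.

v_ret/v_ext ≈ 1.83

Cap-side area A_cap = π/4 × (9.37 in)² = 68.96 in^2
Rod-side annular area A_ann = π/4 × (9.37² − 6.31²) = 37.68 in^2
For equal Q, v ∝ 1/A, so v_ret/v_ext = A_cap/A_ann.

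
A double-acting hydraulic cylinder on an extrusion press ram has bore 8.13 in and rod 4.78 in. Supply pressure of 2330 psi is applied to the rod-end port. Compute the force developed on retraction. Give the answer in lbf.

Rod-side annular area A_ann = π/4 × (8.13² − 4.78²) = 33.97 in^2
On retraction the pressure acts on the annular area (bore minus rod).
F = P × A_ann

F ≈ 79100 lbf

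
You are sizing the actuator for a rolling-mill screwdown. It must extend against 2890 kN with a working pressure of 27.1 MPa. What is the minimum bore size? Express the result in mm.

Extension force acts on the full piston face: F = P × (π/4)D².
D = √(4F / (πP)) = √(4 × 2890 kN / (π × 27.1 MPa))

D ≈ 368 mm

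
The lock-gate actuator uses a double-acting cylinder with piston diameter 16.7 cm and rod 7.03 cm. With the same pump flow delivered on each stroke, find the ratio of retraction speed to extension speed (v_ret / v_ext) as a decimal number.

v_ret/v_ext ≈ 1.22

Cap-side area A_cap = π/4 × (16.7 cm)² = 219.0 cm^2
Rod-side annular area A_ann = π/4 × (16.7² − 7.03²) = 180.2 cm^2
For equal Q, v ∝ 1/A, so v_ret/v_ext = A_cap/A_ann.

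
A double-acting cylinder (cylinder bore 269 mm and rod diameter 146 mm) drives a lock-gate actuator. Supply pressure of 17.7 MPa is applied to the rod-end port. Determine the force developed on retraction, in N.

Rod-side annular area A_ann = π/4 × (269² − 146²) = 40090 mm^2
On retraction the pressure acts on the annular area (bore minus rod).
F = P × A_ann

F ≈ 7.10e5 N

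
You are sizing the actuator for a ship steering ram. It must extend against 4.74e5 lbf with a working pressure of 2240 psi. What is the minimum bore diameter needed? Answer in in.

D ≈ 16.4 in

Extension force acts on the full piston face: F = P × (π/4)D².
D = √(4F / (πP)) = √(4 × 4.74e5 lbf / (π × 2240 psi))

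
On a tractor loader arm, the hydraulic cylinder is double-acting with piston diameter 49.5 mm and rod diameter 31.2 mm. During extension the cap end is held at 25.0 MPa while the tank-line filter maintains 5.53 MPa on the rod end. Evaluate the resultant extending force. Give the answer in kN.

F ≈ 41.7 kN

Cap-side area A_cap = π/4 × (49.5 mm)² = 1924 mm^2
Rod-side annular area A_ann = π/4 × (49.5² − 31.2²) = 1160 mm^2
Net thrust = P_cap·A_cap − P_rod·A_ann = 48.11 kN − 6.414 kN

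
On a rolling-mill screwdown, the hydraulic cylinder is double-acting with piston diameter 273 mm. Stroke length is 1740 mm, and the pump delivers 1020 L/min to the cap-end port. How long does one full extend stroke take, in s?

Cap-side area A_cap = π/4 × (273 mm)² = 58530 mm^2
Swept volume V = A × L; t = V / Q = A·L / Q

t ≈ 5.99 s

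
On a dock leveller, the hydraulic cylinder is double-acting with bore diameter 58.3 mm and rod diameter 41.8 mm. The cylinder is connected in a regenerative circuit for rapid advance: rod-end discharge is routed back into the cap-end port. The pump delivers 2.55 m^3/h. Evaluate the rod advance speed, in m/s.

In regeneration the rod-end outflow joins the pump flow into the cap end, so the net volume the pump must supply per unit advance equals the rod cross-section area.
Rod cross-section A_rod = π/4 × (41.8 mm)² = 1372 mm^2
v = Q_pump / A_rod

v ≈ 0.516 m/s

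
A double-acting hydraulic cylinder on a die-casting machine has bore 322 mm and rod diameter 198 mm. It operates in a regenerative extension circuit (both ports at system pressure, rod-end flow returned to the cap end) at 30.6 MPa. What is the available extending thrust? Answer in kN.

F ≈ 942 kN

With equal pressure on both faces, forces on the annular region cancel; the net push is pressure × rod cross-section.
Rod cross-section A_rod = π/4 × (198 mm)² = 30790 mm^2
F = P × A_rod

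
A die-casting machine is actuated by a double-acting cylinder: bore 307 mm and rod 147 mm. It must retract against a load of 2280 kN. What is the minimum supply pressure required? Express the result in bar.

Rod-side annular area A_ann = π/4 × (307² − 147²) = 57050 mm^2
Retraction: pressure acts on the annular area.
P = F / A = 2280 kN / A

P ≈ 400 bar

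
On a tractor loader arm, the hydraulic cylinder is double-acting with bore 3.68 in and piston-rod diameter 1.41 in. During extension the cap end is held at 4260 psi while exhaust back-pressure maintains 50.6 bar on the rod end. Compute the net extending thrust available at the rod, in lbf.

F ≈ 38700 lbf

Cap-side area A_cap = π/4 × (3.68 in)² = 10.64 in^2
Rod-side annular area A_ann = π/4 × (3.68² − 1.41²) = 9.075 in^2
Net thrust = P_cap·A_cap − P_rod·A_ann = 45310 lbf − 6660 lbf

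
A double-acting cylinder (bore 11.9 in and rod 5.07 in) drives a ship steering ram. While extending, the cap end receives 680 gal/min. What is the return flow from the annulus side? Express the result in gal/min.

Cap-side area A_cap = π/4 × (11.9 in)² = 111.2 in^2
Rod-side annular area A_ann = π/4 × (11.9² − 5.07²) = 91.03 in^2
Piston speed v = Q_in/A_cap; rod-end outflow Q_out = v × A_ann = Q_in × A_ann/A_cap.

Q_out ≈ 557 gal/min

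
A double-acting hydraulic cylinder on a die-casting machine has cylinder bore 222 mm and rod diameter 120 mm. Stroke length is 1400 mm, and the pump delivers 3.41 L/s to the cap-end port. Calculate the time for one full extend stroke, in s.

Cap-side area A_cap = π/4 × (222 mm)² = 38710 mm^2
Swept volume V = A × L; t = V / Q = A·L / Q

t ≈ 15.9 s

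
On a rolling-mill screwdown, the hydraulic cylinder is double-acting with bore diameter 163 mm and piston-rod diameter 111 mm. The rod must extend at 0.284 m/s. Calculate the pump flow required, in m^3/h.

Cap-side area A_cap = π/4 × (163 mm)² = 20870 mm^2
Q = A × v

Q ≈ 21.3 m^3/h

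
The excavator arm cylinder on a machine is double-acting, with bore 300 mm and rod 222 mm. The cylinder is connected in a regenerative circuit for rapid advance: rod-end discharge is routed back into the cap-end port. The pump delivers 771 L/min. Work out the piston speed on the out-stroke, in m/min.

In regeneration the rod-end outflow joins the pump flow into the cap end, so the net volume the pump must supply per unit advance equals the rod cross-section area.
Rod cross-section A_rod = π/4 × (222 mm)² = 38710 mm^2
v = Q_pump / A_rod

v ≈ 19.9 m/min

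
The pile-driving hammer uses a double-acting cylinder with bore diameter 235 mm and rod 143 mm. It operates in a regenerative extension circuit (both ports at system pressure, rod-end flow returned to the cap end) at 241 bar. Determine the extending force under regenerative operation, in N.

With equal pressure on both faces, forces on the annular region cancel; the net push is pressure × rod cross-section.
Rod cross-section A_rod = π/4 × (143 mm)² = 16060 mm^2
F = P × A_rod

F ≈ 3.87e5 N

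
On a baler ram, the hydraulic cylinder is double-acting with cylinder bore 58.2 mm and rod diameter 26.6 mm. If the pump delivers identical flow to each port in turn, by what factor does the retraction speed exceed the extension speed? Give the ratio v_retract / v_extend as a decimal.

Cap-side area A_cap = π/4 × (58.2 mm)² = 2660 mm^2
Rod-side annular area A_ann = π/4 × (58.2² − 26.6²) = 2105 mm^2
For equal Q, v ∝ 1/A, so v_ret/v_ext = A_cap/A_ann.

v_ret/v_ext ≈ 1.26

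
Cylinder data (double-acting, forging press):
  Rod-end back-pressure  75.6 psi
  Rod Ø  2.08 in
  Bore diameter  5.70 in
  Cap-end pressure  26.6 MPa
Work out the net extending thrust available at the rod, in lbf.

F ≈ 96800 lbf

Cap-side area A_cap = π/4 × (5.70 in)² = 25.52 in^2
Rod-side annular area A_ann = π/4 × (5.70² − 2.08²) = 22.12 in^2
Net thrust = P_cap·A_cap − P_rod·A_ann = 98450 lbf − 1672 lbf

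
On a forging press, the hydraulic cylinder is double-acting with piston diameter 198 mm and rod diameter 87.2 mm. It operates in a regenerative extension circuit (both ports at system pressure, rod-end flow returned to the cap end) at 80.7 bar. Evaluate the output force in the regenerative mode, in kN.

With equal pressure on both faces, forces on the annular region cancel; the net push is pressure × rod cross-section.
Rod cross-section A_rod = π/4 × (87.2 mm)² = 5972 mm^2
F = P × A_rod

F ≈ 48.2 kN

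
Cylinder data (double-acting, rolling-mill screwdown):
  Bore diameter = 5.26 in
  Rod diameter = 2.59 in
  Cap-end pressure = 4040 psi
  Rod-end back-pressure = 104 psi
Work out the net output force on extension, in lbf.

F ≈ 86100 lbf

Cap-side area A_cap = π/4 × (5.26 in)² = 21.73 in^2
Rod-side annular area A_ann = π/4 × (5.26² − 2.59²) = 16.46 in^2
Net thrust = P_cap·A_cap − P_rod·A_ann = 87790 lbf − 1712 lbf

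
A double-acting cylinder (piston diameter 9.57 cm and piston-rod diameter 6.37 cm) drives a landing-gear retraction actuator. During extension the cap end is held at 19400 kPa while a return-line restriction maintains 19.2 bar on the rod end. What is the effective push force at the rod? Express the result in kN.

F ≈ 132 kN

Cap-side area A_cap = π/4 × (9.57 cm)² = 71.93 cm^2
Rod-side annular area A_ann = π/4 × (9.57² − 6.37²) = 40.06 cm^2
Net thrust = P_cap·A_cap − P_rod·A_ann = 139.5 kN − 7.692 kN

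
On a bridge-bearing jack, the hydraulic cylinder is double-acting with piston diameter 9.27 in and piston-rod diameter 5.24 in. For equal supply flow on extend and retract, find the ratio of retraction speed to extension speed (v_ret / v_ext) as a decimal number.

v_ret/v_ext ≈ 1.47

Cap-side area A_cap = π/4 × (9.27 in)² = 67.49 in^2
Rod-side annular area A_ann = π/4 × (9.27² − 5.24²) = 45.93 in^2
For equal Q, v ∝ 1/A, so v_ret/v_ext = A_cap/A_ann.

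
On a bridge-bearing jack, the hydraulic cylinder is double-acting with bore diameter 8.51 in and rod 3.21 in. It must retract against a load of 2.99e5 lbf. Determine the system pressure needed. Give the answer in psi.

P ≈ 6130 psi

Rod-side annular area A_ann = π/4 × (8.51² − 3.21²) = 48.79 in^2
Retraction: pressure acts on the annular area.
P = F / A = 2.99e5 lbf / A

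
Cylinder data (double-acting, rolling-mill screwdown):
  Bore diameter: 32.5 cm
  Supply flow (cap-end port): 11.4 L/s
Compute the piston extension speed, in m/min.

Cap-side area A_cap = π/4 × (32.5 cm)² = 829.6 cm^2
v = Q / A

v ≈ 8.25 m/min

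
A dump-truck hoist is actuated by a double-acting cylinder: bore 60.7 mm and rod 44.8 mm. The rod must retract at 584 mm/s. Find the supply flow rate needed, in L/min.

Rod-side annular area A_ann = π/4 × (60.7² − 44.8²) = 1317 mm^2
Q = A × v

Q ≈ 46.2 L/min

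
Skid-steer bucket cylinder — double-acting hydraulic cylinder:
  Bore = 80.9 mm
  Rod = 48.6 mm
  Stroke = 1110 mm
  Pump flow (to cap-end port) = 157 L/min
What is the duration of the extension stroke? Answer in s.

Cap-side area A_cap = π/4 × (80.9 mm)² = 5140 mm^2
Swept volume V = A × L; t = V / Q = A·L / Q

t ≈ 2.18 s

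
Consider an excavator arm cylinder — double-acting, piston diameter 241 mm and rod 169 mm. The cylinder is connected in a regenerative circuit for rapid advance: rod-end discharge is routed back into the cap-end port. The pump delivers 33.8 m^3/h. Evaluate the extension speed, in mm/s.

v ≈ 419 mm/s

In regeneration the rod-end outflow joins the pump flow into the cap end, so the net volume the pump must supply per unit advance equals the rod cross-section area.
Rod cross-section A_rod = π/4 × (169 mm)² = 22430 mm^2
v = Q_pump / A_rod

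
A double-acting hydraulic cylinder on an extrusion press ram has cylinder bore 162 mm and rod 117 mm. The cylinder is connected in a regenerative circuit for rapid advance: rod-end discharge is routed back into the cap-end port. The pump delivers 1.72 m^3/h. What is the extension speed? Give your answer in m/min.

v ≈ 2.67 m/min

In regeneration the rod-end outflow joins the pump flow into the cap end, so the net volume the pump must supply per unit advance equals the rod cross-section area.
Rod cross-section A_rod = π/4 × (117 mm)² = 10750 mm^2
v = Q_pump / A_rod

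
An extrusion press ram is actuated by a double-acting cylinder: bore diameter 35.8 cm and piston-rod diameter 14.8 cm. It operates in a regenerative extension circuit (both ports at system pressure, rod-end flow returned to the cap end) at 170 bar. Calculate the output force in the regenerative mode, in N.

F ≈ 2.92e5 N

With equal pressure on both faces, forces on the annular region cancel; the net push is pressure × rod cross-section.
Rod cross-section A_rod = π/4 × (14.8 cm)² = 172.0 cm^2
F = P × A_rod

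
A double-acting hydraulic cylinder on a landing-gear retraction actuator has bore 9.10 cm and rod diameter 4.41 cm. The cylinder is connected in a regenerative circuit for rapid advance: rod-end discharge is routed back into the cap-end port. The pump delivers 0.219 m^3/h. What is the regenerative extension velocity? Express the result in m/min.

v ≈ 2.39 m/min

In regeneration the rod-end outflow joins the pump flow into the cap end, so the net volume the pump must supply per unit advance equals the rod cross-section area.
Rod cross-section A_rod = π/4 × (4.41 cm)² = 15.27 cm^2
v = Q_pump / A_rod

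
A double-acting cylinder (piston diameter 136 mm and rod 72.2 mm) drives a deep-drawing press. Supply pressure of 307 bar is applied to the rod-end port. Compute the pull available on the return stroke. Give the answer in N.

F ≈ 3.20e5 N

Rod-side annular area A_ann = π/4 × (136² − 72.2²) = 10430 mm^2
On retraction the pressure acts on the annular area (bore minus rod).
F = P × A_ann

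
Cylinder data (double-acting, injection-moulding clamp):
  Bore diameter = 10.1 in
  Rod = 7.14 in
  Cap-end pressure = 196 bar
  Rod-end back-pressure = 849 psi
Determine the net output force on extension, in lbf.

Cap-side area A_cap = π/4 × (10.1 in)² = 80.12 in^2
Rod-side annular area A_ann = π/4 × (10.1² − 7.14²) = 40.08 in^2
Net thrust = P_cap·A_cap − P_rod·A_ann = 2.278e5 lbf − 34030 lbf

F ≈ 1.94e5 lbf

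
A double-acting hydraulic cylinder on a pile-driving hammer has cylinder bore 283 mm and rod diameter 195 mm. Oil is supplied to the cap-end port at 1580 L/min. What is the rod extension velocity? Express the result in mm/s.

Cap-side area A_cap = π/4 × (283 mm)² = 62900 mm^2
v = Q / A

v ≈ 419 mm/s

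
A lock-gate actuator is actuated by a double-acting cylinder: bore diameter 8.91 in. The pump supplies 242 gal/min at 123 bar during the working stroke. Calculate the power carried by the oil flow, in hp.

Hydraulic power = P × Q

W ≈ 252 hp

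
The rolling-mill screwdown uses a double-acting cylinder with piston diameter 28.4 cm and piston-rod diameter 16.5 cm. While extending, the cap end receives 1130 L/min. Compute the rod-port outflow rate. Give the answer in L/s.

Q_out ≈ 12.5 L/s

Cap-side area A_cap = π/4 × (28.4 cm)² = 633.5 cm^2
Rod-side annular area A_ann = π/4 × (28.4² − 16.5²) = 419.6 cm^2
Piston speed v = Q_in/A_cap; rod-end outflow Q_out = v × A_ann = Q_in × A_ann/A_cap.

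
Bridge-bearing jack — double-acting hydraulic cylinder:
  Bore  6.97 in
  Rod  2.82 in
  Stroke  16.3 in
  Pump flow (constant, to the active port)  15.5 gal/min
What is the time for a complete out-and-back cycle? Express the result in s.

Cap-side area A_cap = π/4 × (6.97 in)² = 38.16 in^2
Rod-side annular area A_ann = π/4 × (6.97² − 2.82²) = 31.91 in^2
t_ext = A_cap·L/Q = 10.42 s
t_ret = A_ann·L/Q = 8.716 s
t_cycle = t_ext + t_ret

t ≈ 19.1 s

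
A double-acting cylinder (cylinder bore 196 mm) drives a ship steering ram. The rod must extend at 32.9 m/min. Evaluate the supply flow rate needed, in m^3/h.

Cap-side area A_cap = π/4 × (196 mm)² = 30170 mm^2
Q = A × v

Q ≈ 59.6 m^3/h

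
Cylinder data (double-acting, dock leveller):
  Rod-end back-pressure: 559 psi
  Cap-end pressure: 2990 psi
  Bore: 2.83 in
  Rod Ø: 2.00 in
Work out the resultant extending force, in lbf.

F ≈ 17000 lbf

Cap-side area A_cap = π/4 × (2.83 in)² = 6.290 in^2
Rod-side annular area A_ann = π/4 × (2.83² − 2.00²) = 3.149 in^2
Net thrust = P_cap·A_cap − P_rod·A_ann = 18810 lbf − 1760 lbf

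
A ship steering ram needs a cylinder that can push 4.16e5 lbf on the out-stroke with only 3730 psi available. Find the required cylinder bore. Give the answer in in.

D ≈ 11.9 in

Extension force acts on the full piston face: F = P × (π/4)D².
D = √(4F / (πP)) = √(4 × 4.16e5 lbf / (π × 3730 psi))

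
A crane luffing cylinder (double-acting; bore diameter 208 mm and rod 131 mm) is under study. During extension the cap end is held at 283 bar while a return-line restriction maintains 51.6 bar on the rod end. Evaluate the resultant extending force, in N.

Cap-side area A_cap = π/4 × (208 mm)² = 33980 mm^2
Rod-side annular area A_ann = π/4 × (208² − 131²) = 20500 mm^2
Net thrust = P_cap·A_cap − P_rod·A_ann = 9.616e5 N − 1.058e5 N

F ≈ 8.56e5 N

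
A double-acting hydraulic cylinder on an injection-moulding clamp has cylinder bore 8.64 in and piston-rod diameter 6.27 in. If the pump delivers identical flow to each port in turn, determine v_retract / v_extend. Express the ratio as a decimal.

Cap-side area A_cap = π/4 × (8.64 in)² = 58.63 in^2
Rod-side annular area A_ann = π/4 × (8.64² − 6.27²) = 27.75 in^2
For equal Q, v ∝ 1/A, so v_ret/v_ext = A_cap/A_ann.

v_ret/v_ext ≈ 2.11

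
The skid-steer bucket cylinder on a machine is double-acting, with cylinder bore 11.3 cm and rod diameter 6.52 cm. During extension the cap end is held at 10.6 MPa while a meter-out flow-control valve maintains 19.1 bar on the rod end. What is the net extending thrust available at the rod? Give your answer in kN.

Cap-side area A_cap = π/4 × (11.3 cm)² = 100.3 cm^2
Rod-side annular area A_ann = π/4 × (11.3² − 6.52²) = 66.90 cm^2
Net thrust = P_cap·A_cap − P_rod·A_ann = 106.3 kN − 12.78 kN

F ≈ 93.5 kN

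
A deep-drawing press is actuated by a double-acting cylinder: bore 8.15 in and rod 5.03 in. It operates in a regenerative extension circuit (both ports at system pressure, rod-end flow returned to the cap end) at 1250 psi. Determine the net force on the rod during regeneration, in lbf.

F ≈ 24800 lbf

With equal pressure on both faces, forces on the annular region cancel; the net push is pressure × rod cross-section.
Rod cross-section A_rod = π/4 × (5.03 in)² = 19.87 in^2
F = P × A_rod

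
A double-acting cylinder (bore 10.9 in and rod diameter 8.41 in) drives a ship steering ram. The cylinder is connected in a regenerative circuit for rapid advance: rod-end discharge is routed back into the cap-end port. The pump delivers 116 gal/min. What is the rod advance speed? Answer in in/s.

In regeneration the rod-end outflow joins the pump flow into the cap end, so the net volume the pump must supply per unit advance equals the rod cross-section area.
Rod cross-section A_rod = π/4 × (8.41 in)² = 55.55 in^2
v = Q_pump / A_rod

v ≈ 8.04 in/s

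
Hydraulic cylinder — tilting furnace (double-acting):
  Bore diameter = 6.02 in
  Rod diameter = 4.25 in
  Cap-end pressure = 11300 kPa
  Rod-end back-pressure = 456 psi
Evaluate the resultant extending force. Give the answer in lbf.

Cap-side area A_cap = π/4 × (6.02 in)² = 28.46 in^2
Rod-side annular area A_ann = π/4 × (6.02² − 4.25²) = 14.28 in^2
Net thrust = P_cap·A_cap − P_rod·A_ann = 46650 lbf − 6510 lbf

F ≈ 40100 lbf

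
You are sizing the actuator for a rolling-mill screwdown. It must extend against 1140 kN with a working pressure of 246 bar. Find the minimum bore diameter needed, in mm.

Extension force acts on the full piston face: F = P × (π/4)D².
D = √(4F / (πP)) = √(4 × 1140 kN / (π × 246 bar))

D ≈ 243 mm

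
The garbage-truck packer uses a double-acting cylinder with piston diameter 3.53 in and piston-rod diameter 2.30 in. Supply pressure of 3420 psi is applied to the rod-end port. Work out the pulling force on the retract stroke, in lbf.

Rod-side annular area A_ann = π/4 × (3.53² − 2.30²) = 5.632 in^2
On retraction the pressure acts on the annular area (bore minus rod).
F = P × A_ann

F ≈ 19300 lbf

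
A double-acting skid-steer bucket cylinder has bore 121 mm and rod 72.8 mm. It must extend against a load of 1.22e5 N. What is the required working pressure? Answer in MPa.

Cap-side area A_cap = π/4 × (121 mm)² = 11500 mm^2
P = F / A = 1.22e5 N / A

P ≈ 10.6 MPa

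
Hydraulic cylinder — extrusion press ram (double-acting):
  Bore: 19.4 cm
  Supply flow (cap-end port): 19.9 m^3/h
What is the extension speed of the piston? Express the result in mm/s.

v ≈ 187 mm/s

Cap-side area A_cap = π/4 × (19.4 cm)² = 295.6 cm^2
v = Q / A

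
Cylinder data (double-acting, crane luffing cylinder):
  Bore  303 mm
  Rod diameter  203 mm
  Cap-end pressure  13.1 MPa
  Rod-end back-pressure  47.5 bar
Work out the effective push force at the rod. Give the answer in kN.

Cap-side area A_cap = π/4 × (303 mm)² = 72110 mm^2
Rod-side annular area A_ann = π/4 × (303² − 203²) = 39740 mm^2
Net thrust = P_cap·A_cap − P_rod·A_ann = 944.6 kN − 188.8 kN

F ≈ 756 kN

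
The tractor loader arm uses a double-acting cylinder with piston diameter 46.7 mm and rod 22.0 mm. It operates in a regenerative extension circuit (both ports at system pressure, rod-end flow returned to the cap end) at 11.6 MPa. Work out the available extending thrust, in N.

F ≈ 4410 N

With equal pressure on both faces, forces on the annular region cancel; the net push is pressure × rod cross-section.
Rod cross-section A_rod = π/4 × (22.0 mm)² = 380.1 mm^2
F = P × A_rod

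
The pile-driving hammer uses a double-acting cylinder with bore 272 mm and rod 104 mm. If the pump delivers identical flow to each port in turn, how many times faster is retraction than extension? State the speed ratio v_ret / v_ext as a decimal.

Cap-side area A_cap = π/4 × (272 mm)² = 58110 mm^2
Rod-side annular area A_ann = π/4 × (272² − 104²) = 49610 mm^2
For equal Q, v ∝ 1/A, so v_ret/v_ext = A_cap/A_ann.

v_ret/v_ext ≈ 1.17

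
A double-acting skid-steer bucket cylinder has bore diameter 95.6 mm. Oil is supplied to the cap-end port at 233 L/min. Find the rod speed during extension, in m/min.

v ≈ 32.5 m/min

Cap-side area A_cap = π/4 × (95.6 mm)² = 7178 mm^2
v = Q / A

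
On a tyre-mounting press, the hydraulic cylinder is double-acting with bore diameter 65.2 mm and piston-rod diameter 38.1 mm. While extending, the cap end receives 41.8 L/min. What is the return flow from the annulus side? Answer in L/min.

Cap-side area A_cap = π/4 × (65.2 mm)² = 3339 mm^2
Rod-side annular area A_ann = π/4 × (65.2² − 38.1²) = 2199 mm^2
Piston speed v = Q_in/A_cap; rod-end outflow Q_out = v × A_ann = Q_in × A_ann/A_cap.

Q_out ≈ 27.5 L/min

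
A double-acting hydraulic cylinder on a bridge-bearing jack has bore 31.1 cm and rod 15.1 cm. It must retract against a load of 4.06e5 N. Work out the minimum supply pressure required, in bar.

P ≈ 69.9 bar

Rod-side annular area A_ann = π/4 × (31.1² − 15.1²) = 580.6 cm^2
Retraction: pressure acts on the annular area.
P = F / A = 4.06e5 N / A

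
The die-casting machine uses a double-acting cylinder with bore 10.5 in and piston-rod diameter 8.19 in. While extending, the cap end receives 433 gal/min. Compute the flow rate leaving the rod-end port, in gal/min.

Cap-side area A_cap = π/4 × (10.5 in)² = 86.59 in^2
Rod-side annular area A_ann = π/4 × (10.5² − 8.19²) = 33.91 in^2
Piston speed v = Q_in/A_cap; rod-end outflow Q_out = v × A_ann = Q_in × A_ann/A_cap.

Q_out ≈ 170 gal/min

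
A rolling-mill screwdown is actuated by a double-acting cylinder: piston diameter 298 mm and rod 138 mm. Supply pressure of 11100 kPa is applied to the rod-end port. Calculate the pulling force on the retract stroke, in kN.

Rod-side annular area A_ann = π/4 × (298² − 138²) = 54790 mm^2
On retraction the pressure acts on the annular area (bore minus rod).
F = P × A_ann

F ≈ 608 kN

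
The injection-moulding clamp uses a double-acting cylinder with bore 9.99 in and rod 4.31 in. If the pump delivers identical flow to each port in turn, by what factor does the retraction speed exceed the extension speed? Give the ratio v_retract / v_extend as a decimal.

Cap-side area A_cap = π/4 × (9.99 in)² = 78.38 in^2
Rod-side annular area A_ann = π/4 × (9.99² − 4.31²) = 63.79 in^2
For equal Q, v ∝ 1/A, so v_ret/v_ext = A_cap/A_ann.

v_ret/v_ext ≈ 1.23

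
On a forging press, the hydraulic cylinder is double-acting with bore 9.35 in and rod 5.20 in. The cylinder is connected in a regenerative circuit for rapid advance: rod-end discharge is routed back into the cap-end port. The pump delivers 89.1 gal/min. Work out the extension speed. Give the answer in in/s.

In regeneration the rod-end outflow joins the pump flow into the cap end, so the net volume the pump must supply per unit advance equals the rod cross-section area.
Rod cross-section A_rod = π/4 × (5.20 in)² = 21.24 in^2
v = Q_pump / A_rod

v ≈ 16.2 in/s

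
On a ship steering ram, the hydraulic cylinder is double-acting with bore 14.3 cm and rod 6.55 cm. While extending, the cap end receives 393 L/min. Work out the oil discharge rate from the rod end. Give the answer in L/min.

Q_out ≈ 311 L/min

Cap-side area A_cap = π/4 × (14.3 cm)² = 160.6 cm^2
Rod-side annular area A_ann = π/4 × (14.3² − 6.55²) = 126.9 cm^2
Piston speed v = Q_in/A_cap; rod-end outflow Q_out = v × A_ann = Q_in × A_ann/A_cap.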